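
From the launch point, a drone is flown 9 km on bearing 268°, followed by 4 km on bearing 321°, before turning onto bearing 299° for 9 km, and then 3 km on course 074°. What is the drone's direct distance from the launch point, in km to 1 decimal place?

Leg 1 (268°, 9 km): east 9 sin 268° = -8.99, north 9 cos 268° = -0.31
Leg 2 (321°, 4 km): east 4 sin 321° = -2.52, north 4 cos 321° = 3.11
Leg 3 (299°, 9 km): east 9 sin 299° = -7.87, north 9 cos 299° = 4.36
Leg 4 (074°, 3 km): east 3 sin 74° = 2.88, north 3 cos 74° = 0.83
Net: -16.50 east, 7.98 north. Distance = √((-16.50)² + (7.98)²) = 18.330 km.

18.3 km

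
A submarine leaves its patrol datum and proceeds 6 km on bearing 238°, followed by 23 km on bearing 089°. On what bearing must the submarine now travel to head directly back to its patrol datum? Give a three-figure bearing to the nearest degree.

Leg 1 (238°, 6 km): east 6 sin 238° = -5.09, north 6 cos 238° = -3.18
Leg 2 (089°, 23 km): east 23 sin 89° = 23.00, north 23 cos 89° = 0.40
Net displacement: 17.91 east, -2.78 north. Direction back to start is (-17.91, 2.78): bearing = atan2(-17.91, 2.78) mod 360° = 278.82° ≈ 279°.

279°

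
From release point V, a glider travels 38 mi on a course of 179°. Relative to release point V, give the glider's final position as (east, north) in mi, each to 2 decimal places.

(0.66, -37.99)

Leg 1 (179°, 38 mi): east 38 sin 179° = 0.66, north 38 cos 179° = -37.99
Summing: 0.66 mi east, -37.99 mi north → (0.66, -37.99).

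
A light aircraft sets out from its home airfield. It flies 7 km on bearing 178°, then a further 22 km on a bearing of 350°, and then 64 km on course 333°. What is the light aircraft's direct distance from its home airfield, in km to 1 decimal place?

Leg 1 (178°, 7 km): east 7 sin 178° = 0.24, north 7 cos 178° = -7.00
Leg 2 (350°, 22 km): east 22 sin 350° = -3.82, north 22 cos 350° = 21.67
Leg 3 (333°, 64 km): east 64 sin 333° = -29.06, north 64 cos 333° = 57.02
Net: -32.63 east, 71.69 north. Distance = √((-32.63)² + (71.69)²) = 78.771 km.

78.8 km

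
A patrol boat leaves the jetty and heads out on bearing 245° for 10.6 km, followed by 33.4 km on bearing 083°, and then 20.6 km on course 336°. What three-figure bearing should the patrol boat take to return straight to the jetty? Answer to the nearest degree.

Leg 1 (245°, 10.6 km): east 10.6 sin 245° = -9.61, north 10.6 cos 245° = -4.48
Leg 2 (083°, 33.4 km): east 33.4 sin 83° = 33.15, north 33.4 cos 83° = 4.07
Leg 3 (336°, 20.6 km): east 20.6 sin 336° = -8.38, north 20.6 cos 336° = 18.82
Net displacement: 15.17 east, 18.41 north. Direction back to start is (-15.17, -18.41): bearing = atan2(-15.17, -18.41) mod 360° = 219.48° ≈ 219°.

219°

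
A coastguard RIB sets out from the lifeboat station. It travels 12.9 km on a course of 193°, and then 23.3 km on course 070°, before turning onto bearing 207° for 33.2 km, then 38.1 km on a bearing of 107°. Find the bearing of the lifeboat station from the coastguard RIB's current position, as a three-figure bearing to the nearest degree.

Leg 1 (193°, 12.9 km): east 12.9 sin 193° = -2.90, north 12.9 cos 193° = -12.57
Leg 2 (070°, 23.3 km): east 23.3 sin 70° = 21.89, north 23.3 cos 70° = 7.97
Leg 3 (207°, 33.2 km): east 33.2 sin 207° = -15.07, north 33.2 cos 207° = -29.58
Leg 4 (107°, 38.1 km): east 38.1 sin 107° = 36.44, north 38.1 cos 107° = -11.14
Net displacement: 40.36 east, -45.32 north. Direction back to start is (-40.36, 45.32): bearing = atan2(-40.36, 45.32) mod 360° = 318.32° ≈ 318°.

318°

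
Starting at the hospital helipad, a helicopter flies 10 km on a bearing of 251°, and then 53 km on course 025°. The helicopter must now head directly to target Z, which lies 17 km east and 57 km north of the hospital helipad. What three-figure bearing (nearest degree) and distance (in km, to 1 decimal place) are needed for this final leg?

018°, 12.9 km

Leg 1 (251°, 10 km): east 10 sin 251° = -9.46, north 10 cos 251° = -3.26
Leg 2 (025°, 53 km): east 53 sin 25° = 22.40, north 53 cos 25° = 48.03
Current position: (12.94, 44.78). Target: (17, 57). Remaining: Δeast = 4.06, Δnorth = 12.22.
Bearing = atan2(4.06, 12.22) mod 360° = 18.36°; distance = √((4.06)² + (12.22)²) = 12.877 km.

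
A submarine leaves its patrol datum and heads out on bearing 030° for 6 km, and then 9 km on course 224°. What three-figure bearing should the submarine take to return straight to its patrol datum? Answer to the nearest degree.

069°

Leg 1 (030°, 6 km): east 6 sin 30° = 3.00, north 6 cos 30° = 5.20
Leg 2 (224°, 9 km): east 9 sin 224° = -6.25, north 9 cos 224° = -6.47
Net displacement: -3.25 east, -1.28 north. Direction back to start is (3.25, 1.28): bearing = atan2(3.25, 1.28) mod 360° = 68.55° ≈ 069°.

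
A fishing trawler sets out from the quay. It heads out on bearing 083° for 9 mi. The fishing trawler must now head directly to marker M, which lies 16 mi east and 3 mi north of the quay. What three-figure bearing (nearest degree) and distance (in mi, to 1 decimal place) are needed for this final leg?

Leg 1 (083°, 9 mi): east 9 sin 83° = 8.93, north 9 cos 83° = 1.10
Current position: (8.93, 1.10). Target: (16, 3). Remaining: Δeast = 7.07, Δnorth = 1.90.
Bearing = atan2(7.07, 1.90) mod 360° = 74.93°; distance = √((7.07)² + (1.90)²) = 7.319 mi.

075°, 7.3 mi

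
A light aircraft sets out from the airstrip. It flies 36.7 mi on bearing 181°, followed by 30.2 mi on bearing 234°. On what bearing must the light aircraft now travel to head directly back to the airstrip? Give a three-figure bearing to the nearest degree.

025°

Leg 1 (181°, 36.7 mi): east 36.7 sin 181° = -0.64, north 36.7 cos 181° = -36.69
Leg 2 (234°, 30.2 mi): east 30.2 sin 234° = -24.43, north 30.2 cos 234° = -17.75
Net displacement: -25.07 east, -54.45 north. Direction back to start is (25.07, 54.45): bearing = atan2(25.07, 54.45) mod 360° = 24.73° ≈ 025°.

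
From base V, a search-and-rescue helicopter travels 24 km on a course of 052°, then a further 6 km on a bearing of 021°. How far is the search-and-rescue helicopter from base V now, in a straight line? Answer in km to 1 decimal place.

29.3 km

Leg 1 (052°, 24 km): east 24 sin 52° = 18.91, north 24 cos 52° = 14.78
Leg 2 (021°, 6 km): east 6 sin 21° = 2.15, north 6 cos 21° = 5.60
Net: 21.06 east, 20.38 north. Distance = √((21.06)² + (20.38)²) = 29.306 km.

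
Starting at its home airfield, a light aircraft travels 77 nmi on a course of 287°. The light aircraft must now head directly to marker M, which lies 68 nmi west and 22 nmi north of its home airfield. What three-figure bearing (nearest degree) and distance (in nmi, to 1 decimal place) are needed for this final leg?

Leg 1 (287°, 77 nmi): east 77 sin 287° = -73.64, north 77 cos 287° = 22.51
Current position: (-73.64, 22.51). Target: (-68, 22). Remaining: Δeast = 5.64, Δnorth = -0.51.
Bearing = atan2(5.64, -0.51) mod 360° = 95.20°; distance = √((5.64)² + (-0.51)²) = 5.659 nmi.

095°, 5.7 nmi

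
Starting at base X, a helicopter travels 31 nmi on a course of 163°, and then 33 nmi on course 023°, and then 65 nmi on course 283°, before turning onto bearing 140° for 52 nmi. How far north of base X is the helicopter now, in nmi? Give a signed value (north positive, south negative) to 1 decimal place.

Leg 1 (163°, 31 nmi): east 31 sin 163° = 9.06, north 31 cos 163° = -29.65
Leg 2 (023°, 33 nmi): east 33 sin 23° = 12.89, north 33 cos 23° = 30.38
Leg 3 (283°, 65 nmi): east 65 sin 283° = -63.33, north 65 cos 283° = 14.62
Leg 4 (140°, 52 nmi): east 52 sin 140° = 33.42, north 52 cos 140° = -39.83
Net north component: -24.48 nmi.

-24.5 nmi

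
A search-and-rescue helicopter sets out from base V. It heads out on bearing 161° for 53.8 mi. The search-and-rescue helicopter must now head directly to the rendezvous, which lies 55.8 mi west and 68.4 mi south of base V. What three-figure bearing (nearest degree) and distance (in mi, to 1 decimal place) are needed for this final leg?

257°, 75.4 mi

Leg 1 (161°, 53.8 mi): east 53.8 sin 161° = 17.52, north 53.8 cos 161° = -50.87
Current position: (17.52, -50.87). Target: (-55.8, -68.4). Remaining: Δeast = -73.32, Δnorth = -17.53.
Bearing = atan2(-73.32, -17.53) mod 360° = 256.55°; distance = √((-73.32)² + (-17.53)²) = 75.382 mi.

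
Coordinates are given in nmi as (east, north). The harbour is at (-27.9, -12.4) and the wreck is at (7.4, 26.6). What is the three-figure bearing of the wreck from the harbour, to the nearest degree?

042°

Δeast = 7.4 − -27.9 = 35.30; Δnorth = 26.6 − -12.4 = 39.00.
Bearing = atan2(Δeast, Δnorth) mod 360° = 42.15° ≈ 042°.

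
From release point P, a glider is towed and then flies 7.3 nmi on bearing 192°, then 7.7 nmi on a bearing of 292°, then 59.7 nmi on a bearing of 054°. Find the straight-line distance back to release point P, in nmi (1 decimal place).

50.2 nmi

Leg 1 (192°, 7.3 nmi): east 7.3 sin 192° = -1.52, north 7.3 cos 192° = -7.14
Leg 2 (292°, 7.7 nmi): east 7.7 sin 292° = -7.14, north 7.7 cos 292° = 2.88
Leg 3 (054°, 59.7 nmi): east 59.7 sin 54° = 48.30, north 59.7 cos 54° = 35.09
Net: 39.64 east, 30.83 north. Distance = √((39.64)² + (30.83)²) = 50.222 nmi.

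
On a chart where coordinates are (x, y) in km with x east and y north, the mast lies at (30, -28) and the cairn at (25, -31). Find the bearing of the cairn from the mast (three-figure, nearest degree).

239°

Δeast = 25 − 30 = -5.00; Δnorth = -31 − -28 = -3.00.
Bearing = atan2(Δeast, Δnorth) mod 360° = 239.04° ≈ 239°.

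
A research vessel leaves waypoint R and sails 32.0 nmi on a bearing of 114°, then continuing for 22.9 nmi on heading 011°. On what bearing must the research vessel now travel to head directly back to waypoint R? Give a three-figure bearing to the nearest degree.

Leg 1 (114°, 32.0 nmi): east 32.0 sin 114° = 29.23, north 32.0 cos 114° = -13.02
Leg 2 (011°, 22.9 nmi): east 22.9 sin 11° = 4.37, north 22.9 cos 11° = 22.48
Net displacement: 33.60 east, 9.46 north. Direction back to start is (-33.60, -9.46): bearing = atan2(-33.60, -9.46) mod 360° = 254.27° ≈ 254°.

254°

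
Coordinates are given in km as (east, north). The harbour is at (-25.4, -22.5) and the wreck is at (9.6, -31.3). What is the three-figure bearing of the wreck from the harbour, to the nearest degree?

Δeast = 9.6 − -25.4 = 35.00; Δnorth = -31.3 − -22.5 = -8.80.
Bearing = atan2(Δeast, Δnorth) mod 360° = 104.11° ≈ 104°.

104°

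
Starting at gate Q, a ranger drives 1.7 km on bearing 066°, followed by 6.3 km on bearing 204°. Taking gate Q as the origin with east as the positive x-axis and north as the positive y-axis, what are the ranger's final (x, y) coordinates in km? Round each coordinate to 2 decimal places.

(-1.01, -5.06)

Leg 1 (066°, 1.7 km): east 1.7 sin 66° = 1.55, north 1.7 cos 66° = 0.69
Leg 2 (204°, 6.3 km): east 6.3 sin 204° = -2.56, north 6.3 cos 204° = -5.76
Summing: -1.01 km east, -5.06 km north → (-1.01, -5.06).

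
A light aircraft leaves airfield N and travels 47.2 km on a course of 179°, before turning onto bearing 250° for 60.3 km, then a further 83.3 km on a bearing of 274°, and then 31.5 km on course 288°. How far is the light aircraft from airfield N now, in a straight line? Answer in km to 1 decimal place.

Leg 1 (179°, 47.2 km): east 47.2 sin 179° = 0.82, north 47.2 cos 179° = -47.19
Leg 2 (250°, 60.3 km): east 60.3 sin 250° = -56.66, north 60.3 cos 250° = -20.62
Leg 3 (274°, 83.3 km): east 83.3 sin 274° = -83.10, north 83.3 cos 274° = 5.81
Leg 4 (288°, 31.5 km): east 31.5 sin 288° = -29.96, north 31.5 cos 288° = 9.73
Net: -168.90 east, -52.27 north. Distance = √((-168.90)² + (-52.27)²) = 176.799 km.

176.8 km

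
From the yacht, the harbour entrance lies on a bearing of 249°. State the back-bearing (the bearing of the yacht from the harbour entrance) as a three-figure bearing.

069°

Back-bearing = 249° − 180° = 069°.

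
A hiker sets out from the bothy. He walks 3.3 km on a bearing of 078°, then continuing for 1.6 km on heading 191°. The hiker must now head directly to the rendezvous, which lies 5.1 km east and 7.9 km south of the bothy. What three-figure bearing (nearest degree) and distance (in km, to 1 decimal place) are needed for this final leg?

Leg 1 (078°, 3.3 km): east 3.3 sin 78° = 3.23, north 3.3 cos 78° = 0.69
Leg 2 (191°, 1.6 km): east 1.6 sin 191° = -0.31, north 1.6 cos 191° = -1.57
Current position: (2.92, -0.88). Target: (5.1, -7.9). Remaining: Δeast = 2.18, Δnorth = -7.02.
Bearing = atan2(2.18, -7.02) mod 360° = 162.76°; distance = √((2.18)² + (-7.02)²) = 7.346 km.

163°, 7.3 km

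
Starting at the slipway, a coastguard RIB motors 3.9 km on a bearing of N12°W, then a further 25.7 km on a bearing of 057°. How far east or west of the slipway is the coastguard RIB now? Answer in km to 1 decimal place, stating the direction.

Leg 1 (N12°W, 3.9 km): east 3.9 sin 348° = -0.81, north 3.9 cos 348° = 3.81
Leg 2 (057°, 25.7 km): east 25.7 sin 57° = 21.55, north 25.7 cos 57° = 14.00
Net east component: 20.74 km.

20.7 km east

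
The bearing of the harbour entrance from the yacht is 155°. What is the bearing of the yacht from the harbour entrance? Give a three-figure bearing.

Back-bearing = 155° + 180° = 335°.

335°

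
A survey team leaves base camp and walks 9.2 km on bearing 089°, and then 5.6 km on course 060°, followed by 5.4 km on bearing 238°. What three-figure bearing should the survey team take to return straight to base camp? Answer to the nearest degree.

Leg 1 (089°, 9.2 km): east 9.2 sin 89° = 9.20, north 9.2 cos 89° = 0.16
Leg 2 (060°, 5.6 km): east 5.6 sin 60° = 4.85, north 5.6 cos 60° = 2.80
Leg 3 (238°, 5.4 km): east 5.4 sin 238° = -4.58, north 5.4 cos 238° = -2.86
Net displacement: 9.47 east, 0.10 north. Direction back to start is (-9.47, -0.10): bearing = atan2(-9.47, -0.10) mod 360° = 269.40° ≈ 269°.

269°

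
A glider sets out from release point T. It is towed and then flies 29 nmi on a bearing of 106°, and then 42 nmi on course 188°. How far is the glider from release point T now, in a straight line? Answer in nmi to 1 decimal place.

54.3 nmi

Leg 1 (106°, 29 nmi): east 29 sin 106° = 27.88, north 29 cos 106° = -7.99
Leg 2 (188°, 42 nmi): east 42 sin 188° = -5.85, north 42 cos 188° = -41.59
Net: 22.03 east, -49.58 north. Distance = √((22.03)² + (-49.58)²) = 54.259 nmi.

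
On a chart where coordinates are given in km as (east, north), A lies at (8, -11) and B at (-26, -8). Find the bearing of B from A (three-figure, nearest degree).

Δeast = -26 − 8 = -34.00; Δnorth = -8 − -11 = 3.00.
Bearing = atan2(Δeast, Δnorth) mod 360° = 275.04° ≈ 275°.

275°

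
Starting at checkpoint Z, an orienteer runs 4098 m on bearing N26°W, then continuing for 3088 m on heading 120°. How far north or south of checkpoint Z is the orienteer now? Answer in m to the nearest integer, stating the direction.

Leg 1 (N26°W, 4098 m): east 4098 sin 334° = -1796.44, north 4098 cos 334° = 3683.26
Leg 2 (120°, 3088 m): east 3088 sin 120° = 2674.29, north 3088 cos 120° = -1544.00
Net north component: 2139.26 m.

2139 m north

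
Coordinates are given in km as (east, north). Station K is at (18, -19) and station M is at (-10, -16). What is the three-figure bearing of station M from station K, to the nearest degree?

276°

Δeast = -10 − 18 = -28.00; Δnorth = -16 − -19 = 3.00.
Bearing = atan2(Δeast, Δnorth) mod 360° = 276.12° ≈ 276°.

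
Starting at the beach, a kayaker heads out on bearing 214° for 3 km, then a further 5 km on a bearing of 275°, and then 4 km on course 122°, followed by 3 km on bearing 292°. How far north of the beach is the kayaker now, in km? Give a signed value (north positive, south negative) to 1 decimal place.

-3.0 km

Leg 1 (214°, 3 km): east 3 sin 214° = -1.68, north 3 cos 214° = -2.49
Leg 2 (275°, 5 km): east 5 sin 275° = -4.98, north 5 cos 275° = 0.44
Leg 3 (122°, 4 km): east 4 sin 122° = 3.39, north 4 cos 122° = -2.12
Leg 4 (292°, 3 km): east 3 sin 292° = -2.78, north 3 cos 292° = 1.12
Net north component: -3.05 km.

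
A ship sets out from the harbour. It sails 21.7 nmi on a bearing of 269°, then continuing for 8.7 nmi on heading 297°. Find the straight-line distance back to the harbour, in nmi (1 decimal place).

29.7 nmi

Leg 1 (269°, 21.7 nmi): east 21.7 sin 269° = -21.70, north 21.7 cos 269° = -0.38
Leg 2 (297°, 8.7 nmi): east 8.7 sin 297° = -7.75, north 8.7 cos 297° = 3.95
Net: -29.45 east, 3.57 north. Distance = √((-29.45)² + (3.57)²) = 29.664 nmi.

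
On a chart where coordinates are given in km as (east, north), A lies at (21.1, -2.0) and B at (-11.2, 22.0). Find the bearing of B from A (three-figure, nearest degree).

Δeast = -11.2 − 21.1 = -32.30; Δnorth = 22.0 − -2.0 = 24.00.
Bearing = atan2(Δeast, Δnorth) mod 360° = 306.61° ≈ 307°.

307°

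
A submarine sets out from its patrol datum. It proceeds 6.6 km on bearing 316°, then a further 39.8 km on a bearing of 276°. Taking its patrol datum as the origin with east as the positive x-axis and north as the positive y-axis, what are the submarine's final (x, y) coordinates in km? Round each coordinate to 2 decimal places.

(-44.17, 8.91)

Leg 1 (316°, 6.6 km): east 6.6 sin 316° = -4.58, north 6.6 cos 316° = 4.75
Leg 2 (276°, 39.8 km): east 39.8 sin 276° = -39.58, north 39.8 cos 276° = 4.16
Summing: -44.17 km east, 8.91 km north → (-44.17, 8.91).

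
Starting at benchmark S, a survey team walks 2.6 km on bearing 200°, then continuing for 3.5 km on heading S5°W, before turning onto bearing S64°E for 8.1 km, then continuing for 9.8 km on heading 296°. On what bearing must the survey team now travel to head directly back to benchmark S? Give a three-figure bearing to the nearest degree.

028°

Leg 1 (200°, 2.6 km): east 2.6 sin 200° = -0.89, north 2.6 cos 200° = -2.44
Leg 2 (S5°W, 3.5 km): east 3.5 sin 185° = -0.31, north 3.5 cos 185° = -3.49
Leg 3 (S64°E, 8.1 km): east 8.1 sin 116° = 7.28, north 8.1 cos 116° = -3.55
Leg 4 (296°, 9.8 km): east 9.8 sin 296° = -8.81, north 9.8 cos 296° = 4.30
Net displacement: -2.72 east, -5.18 north. Direction back to start is (2.72, 5.18): bearing = atan2(2.72, 5.18) mod 360° = 27.70° ≈ 028°.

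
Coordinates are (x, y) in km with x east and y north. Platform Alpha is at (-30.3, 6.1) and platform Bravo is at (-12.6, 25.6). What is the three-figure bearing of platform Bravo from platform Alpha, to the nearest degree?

042°

Δeast = -12.6 − -30.3 = 17.70; Δnorth = 25.6 − 6.1 = 19.50.
Bearing = atan2(Δeast, Δnorth) mod 360° = 42.23° ≈ 042°.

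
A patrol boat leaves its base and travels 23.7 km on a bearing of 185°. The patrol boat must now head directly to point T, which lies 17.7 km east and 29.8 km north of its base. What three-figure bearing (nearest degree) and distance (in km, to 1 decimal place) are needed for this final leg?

Leg 1 (185°, 23.7 km): east 23.7 sin 185° = -2.07, north 23.7 cos 185° = -23.61
Current position: (-2.07, -23.61). Target: (17.7, 29.8). Remaining: Δeast = 19.77, Δnorth = 53.41.
Bearing = atan2(19.77, 53.41) mod 360° = 20.31°; distance = √((19.77)² + (53.41)²) = 56.950 km.

020°, 56.9 km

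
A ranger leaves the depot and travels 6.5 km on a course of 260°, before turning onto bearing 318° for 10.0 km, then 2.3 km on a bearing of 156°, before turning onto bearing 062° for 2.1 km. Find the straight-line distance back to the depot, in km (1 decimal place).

Leg 1 (260°, 6.5 km): east 6.5 sin 260° = -6.40, north 6.5 cos 260° = -1.13
Leg 2 (318°, 10.0 km): east 10.0 sin 318° = -6.69, north 10.0 cos 318° = 7.43
Leg 3 (156°, 2.3 km): east 2.3 sin 156° = 0.94, north 2.3 cos 156° = -2.10
Leg 4 (062°, 2.1 km): east 2.1 sin 62° = 1.85, north 2.1 cos 62° = 0.99
Net: -10.30 east, 5.19 north. Distance = √((-10.30)² + (5.19)²) = 11.535 km.

11.5 km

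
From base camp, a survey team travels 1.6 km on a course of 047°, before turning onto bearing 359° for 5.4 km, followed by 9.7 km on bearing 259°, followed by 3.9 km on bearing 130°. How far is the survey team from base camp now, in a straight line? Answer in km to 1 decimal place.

Leg 1 (047°, 1.6 km): east 1.6 sin 47° = 1.17, north 1.6 cos 47° = 1.09
Leg 2 (359°, 5.4 km): east 5.4 sin 359° = -0.09, north 5.4 cos 359° = 5.40
Leg 3 (259°, 9.7 km): east 9.7 sin 259° = -9.52, north 9.7 cos 259° = -1.85
Leg 4 (130°, 3.9 km): east 3.9 sin 130° = 2.99, north 3.9 cos 130° = -2.51
Net: -5.46 east, 2.13 north. Distance = √((-5.46)² + (2.13)²) = 5.860 km.

5.9 km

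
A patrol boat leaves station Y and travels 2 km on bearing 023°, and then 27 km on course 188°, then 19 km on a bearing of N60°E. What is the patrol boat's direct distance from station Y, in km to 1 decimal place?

Leg 1 (023°, 2 km): east 2 sin 23° = 0.78, north 2 cos 23° = 1.84
Leg 2 (188°, 27 km): east 27 sin 188° = -3.76, north 27 cos 188° = -26.74
Leg 3 (N60°E, 19 km): east 19 sin 60° = 16.45, north 19 cos 60° = 9.50
Net: 13.48 east, -15.40 north. Distance = √((13.48)² + (-15.40)²) = 20.462 km.

20.5 km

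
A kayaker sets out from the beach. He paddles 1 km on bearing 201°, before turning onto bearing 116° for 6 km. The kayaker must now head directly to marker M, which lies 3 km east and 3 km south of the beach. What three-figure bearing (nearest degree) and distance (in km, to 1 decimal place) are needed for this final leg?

285°, 2.1 km

Leg 1 (201°, 1 km): east 1 sin 201° = -0.36, north 1 cos 201° = -0.93
Leg 2 (116°, 6 km): east 6 sin 116° = 5.39, north 6 cos 116° = -2.63
Current position: (5.03, -3.56). Target: (3, -3). Remaining: Δeast = -2.03, Δnorth = 0.56.
Bearing = atan2(-2.03, 0.56) mod 360° = 285.49°; distance = √((-2.03)² + (0.56)²) = 2.111 km.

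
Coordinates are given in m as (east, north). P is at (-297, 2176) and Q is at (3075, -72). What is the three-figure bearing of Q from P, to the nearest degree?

124°

Δeast = 3075 − -297 = 3372.00; Δnorth = -72 − 2176 = -2248.00.
Bearing = atan2(Δeast, Δnorth) mod 360° = 123.69° ≈ 124°.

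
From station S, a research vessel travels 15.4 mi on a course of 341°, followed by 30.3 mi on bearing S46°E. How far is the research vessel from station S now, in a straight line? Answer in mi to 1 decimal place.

18.0 mi

Leg 1 (341°, 15.4 mi): east 15.4 sin 341° = -5.01, north 15.4 cos 341° = 14.56
Leg 2 (S46°E, 30.3 mi): east 30.3 sin 134° = 21.80, north 30.3 cos 134° = -21.05
Net: 16.78 east, -6.49 north. Distance = √((16.78)² + (-6.49)²) = 17.992 mi.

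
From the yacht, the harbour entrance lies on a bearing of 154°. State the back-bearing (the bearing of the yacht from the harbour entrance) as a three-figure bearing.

Back-bearing = 154° + 180° = 334°.

334°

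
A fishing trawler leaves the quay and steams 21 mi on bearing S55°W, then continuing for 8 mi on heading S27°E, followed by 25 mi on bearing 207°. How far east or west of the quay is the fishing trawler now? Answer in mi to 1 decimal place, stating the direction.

Leg 1 (S55°W, 21 mi): east 21 sin 235° = -17.20, north 21 cos 235° = -12.05
Leg 2 (S27°E, 8 mi): east 8 sin 153° = 3.63, north 8 cos 153° = -7.13
Leg 3 (207°, 25 mi): east 25 sin 207° = -11.35, north 25 cos 207° = -22.28
Net east component: -24.92 mi.

24.9 mi west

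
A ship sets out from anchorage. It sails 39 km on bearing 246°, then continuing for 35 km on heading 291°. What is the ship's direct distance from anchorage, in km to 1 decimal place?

Leg 1 (246°, 39 km): east 39 sin 246° = -35.63, north 39 cos 246° = -15.86
Leg 2 (291°, 35 km): east 35 sin 291° = -32.68, north 35 cos 291° = 12.54
Net: -68.30 east, -3.32 north. Distance = √((-68.30)² + (-3.32)²) = 68.384 km.

68.4 km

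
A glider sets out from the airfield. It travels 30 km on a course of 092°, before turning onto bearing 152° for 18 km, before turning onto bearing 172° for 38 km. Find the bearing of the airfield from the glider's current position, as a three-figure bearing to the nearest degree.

Leg 1 (092°, 30 km): east 30 sin 92° = 29.98, north 30 cos 92° = -1.05
Leg 2 (152°, 18 km): east 18 sin 152° = 8.45, north 18 cos 152° = -15.89
Leg 3 (172°, 38 km): east 38 sin 172° = 5.29, north 38 cos 172° = -37.63
Net displacement: 43.72 east, -54.57 north. Direction back to start is (-43.72, 54.57): bearing = atan2(-43.72, 54.57) mod 360° = 321.30° ≈ 321°.

321°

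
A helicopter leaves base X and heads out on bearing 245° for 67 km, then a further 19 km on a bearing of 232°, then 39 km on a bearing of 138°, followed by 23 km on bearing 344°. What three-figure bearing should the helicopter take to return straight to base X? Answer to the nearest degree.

Leg 1 (245°, 67 km): east 67 sin 245° = -60.72, north 67 cos 245° = -28.32
Leg 2 (232°, 19 km): east 19 sin 232° = -14.97, north 19 cos 232° = -11.70
Leg 3 (138°, 39 km): east 39 sin 138° = 26.10, north 39 cos 138° = -28.98
Leg 4 (344°, 23 km): east 23 sin 344° = -6.34, north 23 cos 344° = 22.11
Net displacement: -55.94 east, -46.89 north. Direction back to start is (55.94, 46.89): bearing = atan2(55.94, 46.89) mod 360° = 50.03° ≈ 050°.

050°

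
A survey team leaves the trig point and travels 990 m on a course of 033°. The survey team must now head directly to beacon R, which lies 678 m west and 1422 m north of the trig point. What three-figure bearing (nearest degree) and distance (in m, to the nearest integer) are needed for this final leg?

296°, 1353 m

Leg 1 (033°, 990 m): east 990 sin 33° = 539.19, north 990 cos 33° = 830.28
Current position: (539.19, 830.28). Target: (-678, 1422). Remaining: Δeast = -1217.19, Δnorth = 591.72.
Bearing = atan2(-1217.19, 591.72) mod 360° = 295.93°; distance = √((-1217.19)² + (591.72)²) = 1353.398 m.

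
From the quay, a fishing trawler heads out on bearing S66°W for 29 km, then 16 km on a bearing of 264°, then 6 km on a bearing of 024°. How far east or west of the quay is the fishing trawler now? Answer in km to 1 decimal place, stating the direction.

Leg 1 (S66°W, 29 km): east 29 sin 246° = -26.49, north 29 cos 246° = -11.80
Leg 2 (264°, 16 km): east 16 sin 264° = -15.91, north 16 cos 264° = -1.67
Leg 3 (024°, 6 km): east 6 sin 24° = 2.44, north 6 cos 24° = 5.48
Net east component: -39.96 km.

40.0 km west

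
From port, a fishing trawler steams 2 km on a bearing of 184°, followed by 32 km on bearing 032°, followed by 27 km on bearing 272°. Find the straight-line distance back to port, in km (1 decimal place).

28.0 km

Leg 1 (184°, 2 km): east 2 sin 184° = -0.14, north 2 cos 184° = -2.00
Leg 2 (032°, 32 km): east 32 sin 32° = 16.96, north 32 cos 32° = 27.14
Leg 3 (272°, 27 km): east 27 sin 272° = -26.98, north 27 cos 272° = 0.94
Net: -10.17 east, 26.08 north. Distance = √((-10.17)² + (26.08)²) = 27.996 km.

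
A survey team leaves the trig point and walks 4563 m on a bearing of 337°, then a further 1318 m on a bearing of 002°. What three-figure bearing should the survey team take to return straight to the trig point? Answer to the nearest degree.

Leg 1 (337°, 4563 m): east 4563 sin 337° = -1782.91, north 4563 cos 337° = 4200.26
Leg 2 (002°, 1318 m): east 1318 sin 2° = 46.00, north 1318 cos 2° = 1317.20
Net displacement: -1736.91 east, 5517.46 north. Direction back to start is (1736.91, -5517.46): bearing = atan2(1736.91, -5517.46) mod 360° = 162.53° ≈ 163°.

163°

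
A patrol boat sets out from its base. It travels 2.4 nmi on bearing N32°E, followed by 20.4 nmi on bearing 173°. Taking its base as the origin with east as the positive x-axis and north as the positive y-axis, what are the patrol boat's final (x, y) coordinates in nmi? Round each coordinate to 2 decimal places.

Leg 1 (N32°E, 2.4 nmi): east 2.4 sin 32° = 1.27, north 2.4 cos 32° = 2.04
Leg 2 (173°, 20.4 nmi): east 20.4 sin 173° = 2.49, north 20.4 cos 173° = -20.25
Summing: 3.76 nmi east, -18.21 nmi north → (3.76, -18.21).

(3.76, -18.21)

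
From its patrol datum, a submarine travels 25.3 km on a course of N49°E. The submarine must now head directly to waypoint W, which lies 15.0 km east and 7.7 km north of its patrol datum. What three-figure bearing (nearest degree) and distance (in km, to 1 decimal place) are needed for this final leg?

205°, 9.8 km

Leg 1 (N49°E, 25.3 km): east 25.3 sin 49° = 19.09, north 25.3 cos 49° = 16.60
Current position: (19.09, 16.60). Target: (15.0, 7.7). Remaining: Δeast = -4.09, Δnorth = -8.90.
Bearing = atan2(-4.09, -8.90) mod 360° = 204.71°; distance = √((-4.09)² + (-8.90)²) = 9.795 km.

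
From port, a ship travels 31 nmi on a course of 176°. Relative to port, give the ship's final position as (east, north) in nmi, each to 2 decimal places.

Leg 1 (176°, 31 nmi): east 31 sin 176° = 2.16, north 31 cos 176° = -30.92
Summing: 2.16 nmi east, -30.92 nmi north → (2.16, -30.92).

(2.16, -30.92)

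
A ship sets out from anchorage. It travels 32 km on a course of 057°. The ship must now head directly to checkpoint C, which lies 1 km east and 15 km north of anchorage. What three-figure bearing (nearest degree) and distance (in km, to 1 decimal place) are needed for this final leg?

Leg 1 (057°, 32 km): east 32 sin 57° = 26.84, north 32 cos 57° = 17.43
Current position: (26.84, 17.43). Target: (1, 15). Remaining: Δeast = -25.84, Δnorth = -2.43.
Bearing = atan2(-25.84, -2.43) mod 360° = 264.63°; distance = √((-25.84)² + (-2.43)²) = 25.951 km.

265°, 26.0 km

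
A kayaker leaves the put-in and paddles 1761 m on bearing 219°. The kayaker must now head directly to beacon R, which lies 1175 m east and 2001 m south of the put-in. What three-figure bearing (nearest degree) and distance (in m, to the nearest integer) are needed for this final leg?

Leg 1 (219°, 1761 m): east 1761 sin 219° = -1108.23, north 1761 cos 219° = -1368.55
Current position: (-1108.23, -1368.55). Target: (1175, -2001). Remaining: Δeast = 2283.23, Δnorth = -632.45.
Bearing = atan2(2283.23, -632.45) mod 360° = 105.48°; distance = √((2283.23)² + (-632.45)²) = 2369.207 m.

105°, 2369 m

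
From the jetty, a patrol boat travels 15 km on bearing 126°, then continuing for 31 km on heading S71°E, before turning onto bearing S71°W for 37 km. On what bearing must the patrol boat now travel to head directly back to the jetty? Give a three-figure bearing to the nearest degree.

348°

Leg 1 (126°, 15 km): east 15 sin 126° = 12.14, north 15 cos 126° = -8.82
Leg 2 (S71°E, 31 km): east 31 sin 109° = 29.31, north 31 cos 109° = -10.09
Leg 3 (S71°W, 37 km): east 37 sin 251° = -34.98, north 37 cos 251° = -12.05
Net displacement: 6.46 east, -30.96 north. Direction back to start is (-6.46, 30.96): bearing = atan2(-6.46, 30.96) mod 360° = 348.21° ≈ 348°.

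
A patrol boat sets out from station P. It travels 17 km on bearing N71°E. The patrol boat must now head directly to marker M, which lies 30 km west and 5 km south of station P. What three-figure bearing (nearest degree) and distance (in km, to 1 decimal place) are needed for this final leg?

Leg 1 (N71°E, 17 km): east 17 sin 71° = 16.07, north 17 cos 71° = 5.53
Current position: (16.07, 5.53). Target: (-30, -5). Remaining: Δeast = -46.07, Δnorth = -10.53.
Bearing = atan2(-46.07, -10.53) mod 360° = 257.12°; distance = √((-46.07)² + (-10.53)²) = 47.263 km.

257°, 47.3 km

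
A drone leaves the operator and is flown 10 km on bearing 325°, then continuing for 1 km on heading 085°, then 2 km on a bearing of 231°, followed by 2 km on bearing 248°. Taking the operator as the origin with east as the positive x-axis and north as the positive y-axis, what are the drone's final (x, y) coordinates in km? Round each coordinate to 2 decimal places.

Leg 1 (325°, 10 km): east 10 sin 325° = -5.74, north 10 cos 325° = 8.19
Leg 2 (085°, 1 km): east 1 sin 85° = 1.00, north 1 cos 85° = 0.09
Leg 3 (231°, 2 km): east 2 sin 231° = -1.55, north 2 cos 231° = -1.26
Leg 4 (248°, 2 km): east 2 sin 248° = -1.85, north 2 cos 248° = -0.75
Summing: -8.15 km east, 6.27 km north → (-8.15, 6.27).

(-8.15, 6.27)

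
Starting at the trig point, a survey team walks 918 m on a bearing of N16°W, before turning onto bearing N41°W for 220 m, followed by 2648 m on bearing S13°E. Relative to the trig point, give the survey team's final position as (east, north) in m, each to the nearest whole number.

Leg 1 (N16°W, 918 m): east 918 sin 344° = -253.04, north 918 cos 344° = 882.44
Leg 2 (N41°W, 220 m): east 220 sin 319° = -144.33, north 220 cos 319° = 166.04
Leg 3 (S13°E, 2648 m): east 2648 sin 167° = 595.67, north 2648 cos 167° = -2580.13
Summing: 198.30 m east, -1531.66 m north → (198, -1532).

(198, -1532)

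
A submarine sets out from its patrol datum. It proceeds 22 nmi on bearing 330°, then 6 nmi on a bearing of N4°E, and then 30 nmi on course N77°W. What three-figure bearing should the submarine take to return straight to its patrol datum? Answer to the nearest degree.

129°

Leg 1 (330°, 22 nmi): east 22 sin 330° = -11.00, north 22 cos 330° = 19.05
Leg 2 (N4°E, 6 nmi): east 6 sin 4° = 0.42, north 6 cos 4° = 5.99
Leg 3 (N77°W, 30 nmi): east 30 sin 283° = -29.23, north 30 cos 283° = 6.75
Net displacement: -39.81 east, 31.79 north. Direction back to start is (39.81, -31.79): bearing = atan2(39.81, -31.79) mod 360° = 128.60° ≈ 129°.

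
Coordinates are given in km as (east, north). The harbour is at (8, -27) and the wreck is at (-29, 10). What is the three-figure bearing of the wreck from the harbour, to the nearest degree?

315°

Δeast = -29 − 8 = -37.00; Δnorth = 10 − -27 = 37.00.
Bearing = atan2(Δeast, Δnorth) mod 360° = 315.00° ≈ 315°.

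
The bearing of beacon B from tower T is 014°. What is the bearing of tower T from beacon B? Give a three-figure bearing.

Back-bearing = 014° + 180° = 194°.

194°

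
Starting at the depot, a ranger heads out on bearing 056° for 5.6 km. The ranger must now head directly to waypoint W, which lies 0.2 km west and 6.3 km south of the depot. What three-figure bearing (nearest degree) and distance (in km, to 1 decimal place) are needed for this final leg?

Leg 1 (056°, 5.6 km): east 5.6 sin 56° = 4.64, north 5.6 cos 56° = 3.13
Current position: (4.64, 3.13). Target: (-0.2, -6.3). Remaining: Δeast = -4.84, Δnorth = -9.43.
Bearing = atan2(-4.84, -9.43) mod 360° = 207.18°; distance = √((-4.84)² + (-9.43)²) = 10.602 km.

207°, 10.6 km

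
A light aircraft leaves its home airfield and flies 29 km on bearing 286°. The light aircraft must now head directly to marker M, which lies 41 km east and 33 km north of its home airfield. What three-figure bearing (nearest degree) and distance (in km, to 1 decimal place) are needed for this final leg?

070°, 73.3 km

Leg 1 (286°, 29 km): east 29 sin 286° = -27.88, north 29 cos 286° = 7.99
Current position: (-27.88, 7.99). Target: (41, 33). Remaining: Δeast = 68.88, Δnorth = 25.01.
Bearing = atan2(68.88, 25.01) mod 360° = 70.05°; distance = √((68.88)² + (25.01)²) = 73.276 km.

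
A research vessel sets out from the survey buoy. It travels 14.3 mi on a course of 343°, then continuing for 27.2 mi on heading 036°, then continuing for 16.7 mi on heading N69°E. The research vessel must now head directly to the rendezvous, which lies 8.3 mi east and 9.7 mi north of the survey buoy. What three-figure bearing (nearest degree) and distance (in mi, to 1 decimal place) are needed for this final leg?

211°, 37.2 mi

Leg 1 (343°, 14.3 mi): east 14.3 sin 343° = -4.18, north 14.3 cos 343° = 13.68
Leg 2 (036°, 27.2 mi): east 27.2 sin 36° = 15.99, north 27.2 cos 36° = 22.01
Leg 3 (N69°E, 16.7 mi): east 16.7 sin 69° = 15.59, north 16.7 cos 69° = 5.98
Current position: (27.40, 41.67). Target: (8.3, 9.7). Remaining: Δeast = -19.10, Δnorth = -31.97.
Bearing = atan2(-19.10, -31.97) mod 360° = 210.86°; distance = √((-19.10)² + (-31.97)²) = 37.236 mi.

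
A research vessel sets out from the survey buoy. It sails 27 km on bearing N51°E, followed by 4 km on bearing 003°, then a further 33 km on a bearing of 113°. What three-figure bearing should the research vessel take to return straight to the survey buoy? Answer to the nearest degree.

Leg 1 (N51°E, 27 km): east 27 sin 51° = 20.98, north 27 cos 51° = 16.99
Leg 2 (003°, 4 km): east 4 sin 3° = 0.21, north 4 cos 3° = 3.99
Leg 3 (113°, 33 km): east 33 sin 113° = 30.38, north 33 cos 113° = -12.89
Net displacement: 51.57 east, 8.09 north. Direction back to start is (-51.57, -8.09): bearing = atan2(-51.57, -8.09) mod 360° = 261.08° ≈ 261°.

261°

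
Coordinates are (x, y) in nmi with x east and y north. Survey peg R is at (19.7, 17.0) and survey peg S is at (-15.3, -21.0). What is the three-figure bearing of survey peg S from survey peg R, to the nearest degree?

Δeast = -15.3 − 19.7 = -35.00; Δnorth = -21.0 − 17.0 = -38.00.
Bearing = atan2(Δeast, Δnorth) mod 360° = 222.65° ≈ 223°.

223°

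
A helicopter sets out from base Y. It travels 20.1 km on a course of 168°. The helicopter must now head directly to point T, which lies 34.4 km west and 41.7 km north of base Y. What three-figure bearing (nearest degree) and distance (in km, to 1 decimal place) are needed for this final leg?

328°, 72.5 km

Leg 1 (168°, 20.1 km): east 20.1 sin 168° = 4.18, north 20.1 cos 168° = -19.66
Current position: (4.18, -19.66). Target: (-34.4, 41.7). Remaining: Δeast = -38.58, Δnorth = 61.36.
Bearing = atan2(-38.58, 61.36) mod 360° = 327.84°; distance = √((-38.58)² + (61.36)²) = 72.481 km.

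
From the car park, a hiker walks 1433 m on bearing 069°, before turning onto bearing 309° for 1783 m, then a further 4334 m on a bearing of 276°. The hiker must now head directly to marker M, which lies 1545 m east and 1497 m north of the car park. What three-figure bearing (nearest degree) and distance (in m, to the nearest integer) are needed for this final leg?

096°, 5933 m

Leg 1 (069°, 1433 m): east 1433 sin 69° = 1337.82, north 1433 cos 69° = 513.54
Leg 2 (309°, 1783 m): east 1783 sin 309° = -1385.65, north 1783 cos 309° = 1122.08
Leg 3 (276°, 4334 m): east 4334 sin 276° = -4310.26, north 4334 cos 276° = 453.03
Current position: (-4358.09, 2088.65). Target: (1545, 1497). Remaining: Δeast = 5903.09, Δnorth = -591.65.
Bearing = atan2(5903.09, -591.65) mod 360° = 95.72°; distance = √((5903.09)² + (-591.65)²) = 5932.664 m.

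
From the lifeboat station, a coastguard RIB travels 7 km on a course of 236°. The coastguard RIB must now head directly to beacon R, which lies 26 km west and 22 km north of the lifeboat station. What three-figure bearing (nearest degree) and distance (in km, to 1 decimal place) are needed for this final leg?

Leg 1 (236°, 7 km): east 7 sin 236° = -5.80, north 7 cos 236° = -3.91
Current position: (-5.80, -3.91). Target: (-26, 22). Remaining: Δeast = -20.20, Δnorth = 25.91.
Bearing = atan2(-20.20, 25.91) mod 360° = 322.07°; distance = √((-20.20)² + (25.91)²) = 32.855 km.

322°, 32.9 km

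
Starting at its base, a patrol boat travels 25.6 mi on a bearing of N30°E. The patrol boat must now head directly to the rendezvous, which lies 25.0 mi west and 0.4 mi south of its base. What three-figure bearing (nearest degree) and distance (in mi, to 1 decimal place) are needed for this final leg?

Leg 1 (N30°E, 25.6 mi): east 25.6 sin 30° = 12.80, north 25.6 cos 30° = 22.17
Current position: (12.80, 22.17). Target: (-25.0, -0.4). Remaining: Δeast = -37.80, Δnorth = -22.57.
Bearing = atan2(-37.80, -22.57) mod 360° = 239.16°; distance = √((-37.80)² + (-22.57)²) = 44.026 mi.

239°, 44.0 mi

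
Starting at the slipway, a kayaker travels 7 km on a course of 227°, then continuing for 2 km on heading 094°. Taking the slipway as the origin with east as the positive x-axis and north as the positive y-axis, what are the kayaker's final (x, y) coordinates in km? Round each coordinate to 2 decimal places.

Leg 1 (227°, 7 km): east 7 sin 227° = -5.12, north 7 cos 227° = -4.77
Leg 2 (094°, 2 km): east 2 sin 94° = 2.00, north 2 cos 94° = -0.14
Summing: -3.12 km east, -4.91 km north → (-3.12, -4.91).

(-3.12, -4.91)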